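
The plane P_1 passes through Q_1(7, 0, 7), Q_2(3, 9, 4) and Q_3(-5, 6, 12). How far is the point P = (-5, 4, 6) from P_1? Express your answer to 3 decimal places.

Q_1Q_2 = (-4, 9, -3), Q_1Q_3 = (-12, 6, 5); a normal to P_1 is Q_1Q_2 × Q_1Q_3 = (63, 56, 84).
Using Q_1: P_1 has equation 63x + 56y + 84z = 1029.
n·P − d = (63)·(-5) + (56)·(4) + (84)·(6) − 1029 = -616; |n| = √14161.
Distance = |-616| / √14161 = 616/√14161 ≈ 5.176.

5.176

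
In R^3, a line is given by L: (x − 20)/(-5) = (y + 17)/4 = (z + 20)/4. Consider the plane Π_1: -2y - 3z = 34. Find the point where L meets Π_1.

(5, -5, -8)

L has direction (-5, 4, 4) through (20, -17, -20).
Substitute r = (20, -17, -20) + t(-5, 4, 4) into the plane: 94 + (-20)t = 34, so t = 3.
Intersection: (20, -17, -20) + 3·(-5, 4, 4) = (5, -5, -8).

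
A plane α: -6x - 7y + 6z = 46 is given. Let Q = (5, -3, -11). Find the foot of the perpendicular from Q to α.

(-1, -10, -5)

Foot = Q − λn with λ = (n·Q − d)/|n|² = (-75 − 46)/121 = -1.
Foot = (5, -3, -11) − (-1)·(-6, -7, 6) = (-1, -10, -5).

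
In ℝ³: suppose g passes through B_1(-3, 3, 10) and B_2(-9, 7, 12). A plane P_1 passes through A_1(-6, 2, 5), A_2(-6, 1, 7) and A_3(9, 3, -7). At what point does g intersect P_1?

(6, -3, 7)

A direction vector for g is B_2 − B_1 = (-6, 4, 2).
A_1A_2 = (0, -1, 2), A_1A_3 = (15, 1, -12); a normal to P_1 is A_1A_2 × A_1A_3 = (10, 30, 15).
Using A_1: P_1 has equation 10x + 30y + 15z = 75.
Substitute r = (-3, 3, 10) + t(-6, 4, 2) into the plane: 210 + 90t = 75, so t = -3/2.
Intersection: (-3, 3, 10) + (-3/2)·(-6, 4, 2) = (6, -3, 7).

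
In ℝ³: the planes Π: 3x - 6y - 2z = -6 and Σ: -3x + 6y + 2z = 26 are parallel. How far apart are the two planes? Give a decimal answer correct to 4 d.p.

Rescale Σ by 1/(-1): 3x - 6y - 2z = -26. Then distance = |-6 − (-26)| / √49 ≈ 2.8571.

2.8571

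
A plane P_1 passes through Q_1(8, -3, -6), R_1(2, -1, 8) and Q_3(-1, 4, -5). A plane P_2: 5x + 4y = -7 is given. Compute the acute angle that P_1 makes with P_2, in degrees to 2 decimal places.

Q_1R_1 = (-6, 2, 14), Q_1Q_3 = (-9, 7, 1); a normal to P_1 is Q_1R_1 × Q_1Q_3 = (-96, -120, -24).
Using Q_1: P_1 has equation -96x - 120y - 24z = -264.
cos θ = |n₁·n₂| / (|n₁||n₂|) = |-960| / (√24192 · √41).
θ = arccos(0.96393) ≈ 15.44°.

15.44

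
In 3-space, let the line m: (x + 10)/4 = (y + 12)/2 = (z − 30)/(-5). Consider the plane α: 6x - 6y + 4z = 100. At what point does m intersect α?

m has direction (4, 2, -5) through (-10, -12, 30).
Substitute r = (-10, -12, 30) + t(4, 2, -5) into the plane: 132 + (-8)t = 100, so t = 4.
Intersection: (-10, -12, 30) + 4·(4, 2, -5) = (6, -4, 10).

(6, -4, 10)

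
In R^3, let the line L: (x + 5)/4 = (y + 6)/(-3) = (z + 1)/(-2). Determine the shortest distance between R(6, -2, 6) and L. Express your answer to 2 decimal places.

L has direction (4, -3, -2) through (-5, -6, -1).
Taking (-5, -6, -1) on L with direction v = (4, -3, -2): w = R − (-5, -6, -1) = (11, 4, 7), and w × v = (13, 50, -49).
Distance = |w × v| / |v| = √5070 / √29 ≈ 13.22.

13.22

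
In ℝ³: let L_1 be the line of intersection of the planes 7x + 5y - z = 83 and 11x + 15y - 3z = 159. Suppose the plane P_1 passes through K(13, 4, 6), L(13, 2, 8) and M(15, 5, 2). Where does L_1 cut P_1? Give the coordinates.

Direction of L_1: (7, 5, -1) × (11, 15, -3) = (0, 10, 50).
A point on L_1: solving the two plane equations with y = 10 gives (9, 10, 30).
KL = (0, -2, 2), KM = (2, 1, -4); a normal to P_1 is KL × KM = (6, 4, 4).
Using K: P_1 has equation 6x + 4y + 4z = 118.
Substitute r = (9, 10, 30) + t(0, 10, 50) into the plane: 214 + 240t = 118, so t = -2/5.
Intersection: (9, 10, 30) + (-2/5)·(0, 10, 50) = (9, 6, 10).

(9, 6, 10)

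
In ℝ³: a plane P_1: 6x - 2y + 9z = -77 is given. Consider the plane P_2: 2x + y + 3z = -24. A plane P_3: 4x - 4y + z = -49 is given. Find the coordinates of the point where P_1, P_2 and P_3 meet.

(-11, 1, -1)

Solving the 3×3 linear system 6x - 2y + 9z = -77, 2x + y + 3z = -24, 4x - 4y + z = -49 (e.g. by elimination or Cramer's rule, determinant = -50) gives (-11, 1, -1).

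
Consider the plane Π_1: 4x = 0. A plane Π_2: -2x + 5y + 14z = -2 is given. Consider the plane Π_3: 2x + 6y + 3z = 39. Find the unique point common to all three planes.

(0, 8, -3)

Solving the 3×3 linear system 4x = 0, -2x + 5y + 14z = -2, 2x + 6y + 3z = 39 (e.g. by elimination or Cramer's rule, determinant = -276) gives (0, 8, -3).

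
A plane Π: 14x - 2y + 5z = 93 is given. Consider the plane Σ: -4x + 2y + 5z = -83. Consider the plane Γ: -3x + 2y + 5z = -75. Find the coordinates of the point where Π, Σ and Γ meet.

(8, -8, -7)

Solving the 3×3 linear system 14x - 2y + 5z = 93, -4x + 2y + 5z = -83, -3x + 2y + 5z = -75 (e.g. by elimination or Cramer's rule, determinant = -20) gives (8, -8, -7).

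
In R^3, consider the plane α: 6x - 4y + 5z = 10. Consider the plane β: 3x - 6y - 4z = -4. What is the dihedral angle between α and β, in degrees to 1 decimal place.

cos θ = |n₁·n₂| / (|n₁||n₂|) = |22| / (√77 · √61).
θ = arccos(0.32101) ≈ 71.3°.

71.3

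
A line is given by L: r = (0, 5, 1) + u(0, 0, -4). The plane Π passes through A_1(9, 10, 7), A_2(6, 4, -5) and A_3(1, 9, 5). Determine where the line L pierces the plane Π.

A_1A_2 = (-3, -6, -12), A_1A_3 = (-8, -1, -2); a normal to Π is A_1A_2 × A_1A_3 = (0, 90, -45).
Using A_1: Π has equation 90y - 45z = 585.
Substitute r = (0, 5, 1) + t(0, 0, -4) into the plane: 405 + 180t = 585, so t = 1.
Intersection: (0, 5, 1) + 1·(0, 0, -4) = (0, 5, -3).

(0, 5, -3)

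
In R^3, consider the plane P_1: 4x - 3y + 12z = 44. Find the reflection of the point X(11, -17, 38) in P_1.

λ = (n·X − d)/|n|² = (551 − 44)/169 = 3.
Reflection = X − 2λn = (11, -17, 38) − 6·(4, -3, 12) = (-13, 1, -34).

(-13, 1, -34)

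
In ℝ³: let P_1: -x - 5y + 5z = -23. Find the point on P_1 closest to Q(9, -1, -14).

(8, -6, -9)

Foot = Q − λn with λ = (n·Q − d)/|n|² = (-74 − (-23))/51 = -1.
Foot = (9, -1, -14) − (-1)·(-1, -5, 5) = (8, -6, -9).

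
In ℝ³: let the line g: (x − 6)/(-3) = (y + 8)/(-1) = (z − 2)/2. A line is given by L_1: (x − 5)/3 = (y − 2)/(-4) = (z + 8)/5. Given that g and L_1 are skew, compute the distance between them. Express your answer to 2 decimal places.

2.19

g has direction (-3, -1, 2) through (6, -8, 2).
L_1 has direction (3, -4, 5) through (5, 2, -8).
Common perpendicular direction n = (-3, -1, 2) × (3, -4, 5) = (3, 21, 15).
With w = (5, 2, -8) − (6, -8, 2) = (-1, 10, -10), w · n = 57.
Distance = |w · n| / |n| = |57| / √675 ≈ 2.19.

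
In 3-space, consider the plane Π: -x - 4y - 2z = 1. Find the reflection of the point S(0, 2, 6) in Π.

(-2, -6, 2)

λ = (n·S − d)/|n|² = (-20 − 1)/21 = -1.
Reflection = S − 2λn = (0, 2, 6) − (-2)·(-1, -4, -2) = (-2, -6, 2).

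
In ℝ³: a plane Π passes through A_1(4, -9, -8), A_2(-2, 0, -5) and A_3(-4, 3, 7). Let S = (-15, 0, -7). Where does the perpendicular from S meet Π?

(-6, 6, -7)

A_1A_2 = (-6, 9, 3), A_1A_3 = (-8, 12, 15); a normal to Π is A_1A_2 × A_1A_3 = (99, 66, 0).
Using A_1: Π has equation 99x + 66y = -198.
Foot = S − λn with λ = (n·S − d)/|n|² = (-1485 − (-198))/14157 = -1/11.
Foot = (-15, 0, -7) − (-1/11)·(99, 66, 0) = (-6, 6, -7).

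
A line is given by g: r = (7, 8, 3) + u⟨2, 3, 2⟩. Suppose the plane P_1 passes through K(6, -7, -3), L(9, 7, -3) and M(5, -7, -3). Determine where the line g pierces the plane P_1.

KL = (3, 14, 0), KM = (-1, 0, 0); a normal to P_1 is KL × KM = (0, 0, 14).
Using K: P_1 has equation 14z = -42.
Substitute r = (7, 8, 3) + t(2, 3, 2) into the plane: 42 + 28t = -42, so t = -3.
Intersection: (7, 8, 3) + (-3)·(2, 3, 2) = (1, -1, -3).

(1, -1, -3)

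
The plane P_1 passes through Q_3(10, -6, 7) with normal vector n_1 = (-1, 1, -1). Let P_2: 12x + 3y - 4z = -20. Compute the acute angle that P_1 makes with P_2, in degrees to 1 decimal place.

P_1: n_1·r = n_1·Q_3 gives -x + y - z = -23.
cos θ = |n₁·n₂| / (|n₁||n₂|) = |-5| / (√3 · √169).
θ = arccos(0.22206) ≈ 77.2°.

77.2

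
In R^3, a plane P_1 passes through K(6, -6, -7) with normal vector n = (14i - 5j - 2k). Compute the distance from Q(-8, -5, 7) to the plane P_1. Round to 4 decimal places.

15.2667

P_1: n·r = n·K gives 14x - 5y - 2z = 128.
n·Q − d = (14)·(-8) + (-5)·(-5) + (-2)·(7) − 128 = -229; |n| = √225.
Distance = |-229| / √225 = 229/√225 ≈ 15.2667.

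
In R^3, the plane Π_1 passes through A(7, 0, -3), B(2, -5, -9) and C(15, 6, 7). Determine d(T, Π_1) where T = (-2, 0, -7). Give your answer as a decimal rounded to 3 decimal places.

4.965

AB = (-5, -5, -6), AC = (8, 6, 10); a normal to Π_1 is AB × AC = (-14, 2, 10).
Using A: Π_1 has equation -14x + 2y + 10z = -128.
n·T − d = (-14)·(-2) + (2)·(0) + (10)·(-7) − (-128) = 86; |n| = √300.
Distance = |86| / √300 = 86/√300 ≈ 4.965.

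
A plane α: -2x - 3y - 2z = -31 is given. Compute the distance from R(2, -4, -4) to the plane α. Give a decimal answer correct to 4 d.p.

n·R − d = (-2)·(2) + (-3)·(-4) + (-2)·(-4) − (-31) = 47; |n| = √17.
Distance = |47| / √17 = 47/√17 ≈ 11.3992.

11.3992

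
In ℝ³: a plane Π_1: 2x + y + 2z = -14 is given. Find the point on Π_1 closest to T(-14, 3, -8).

Foot = T − λn with λ = (n·T − d)/|n|² = (-41 − (-14))/9 = -3.
Foot = (-14, 3, -8) − (-3)·(2, 1, 2) = (-8, 6, -2).

(-8, 6, -2)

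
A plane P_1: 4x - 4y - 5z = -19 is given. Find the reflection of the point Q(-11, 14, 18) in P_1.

λ = (n·Q − d)/|n|² = (-190 − (-19))/57 = -3.
Reflection = Q − 2λn = (-11, 14, 18) − (-6)·(4, -4, -5) = (13, -10, -12).

(13, -10, -12)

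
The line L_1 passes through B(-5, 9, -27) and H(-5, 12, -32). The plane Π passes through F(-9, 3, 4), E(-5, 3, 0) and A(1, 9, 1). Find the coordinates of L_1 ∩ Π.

A direction vector for L_1 is H − B = (0, 3, -5).
FE = (4, 0, -4), FA = (10, 6, -3); a normal to Π is FE × FA = (24, -28, 24).
Using F: Π has equation 24x - 28y + 24z = -204.
Substitute r = (-5, 9, -27) + t(0, 3, -5) into the plane: -1020 + (-204)t = -204, so t = -4.
Intersection: (-5, 9, -27) + (-4)·(0, 3, -5) = (-5, -3, -7).

(-5, -3, -7)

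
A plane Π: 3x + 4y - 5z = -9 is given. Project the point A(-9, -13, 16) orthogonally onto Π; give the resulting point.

Foot = A − λn with λ = (n·A − d)/|n|² = (-159 − (-9))/50 = -3.
Foot = (-9, -13, 16) − (-3)·(3, 4, -5) = (0, -1, 1).

(0, -1, 1)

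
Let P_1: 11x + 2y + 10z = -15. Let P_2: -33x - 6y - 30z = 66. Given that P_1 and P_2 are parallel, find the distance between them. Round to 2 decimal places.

Rescale P_2 by 1/(-3): 11x + 2y + 10z = -22. Then distance = |-15 − (-22)| / √225 ≈ 0.47.

0.47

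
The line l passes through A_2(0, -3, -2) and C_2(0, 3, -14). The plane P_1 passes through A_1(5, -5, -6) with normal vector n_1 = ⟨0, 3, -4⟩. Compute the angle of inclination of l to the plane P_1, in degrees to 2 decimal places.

79.70

A direction vector for l is C_2 − A_2 = (0, 6, -12).
P_1: n_1·r = n_1·A_1 gives 3y - 4z = 9.
sin θ = |n·v| / (|n||v|) = |66| / (√25 · √180) = 0.98387.
θ ≈ 79.70°.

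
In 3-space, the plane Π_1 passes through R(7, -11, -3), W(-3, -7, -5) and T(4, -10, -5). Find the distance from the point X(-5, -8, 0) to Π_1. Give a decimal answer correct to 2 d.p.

2.34

RW = (-10, 4, -2), RT = (-3, 1, -2); a normal to Π_1 is RW × RT = (-6, -14, 2).
Using R: Π_1 has equation -6x - 14y + 2z = 106.
n·X − d = (-6)·(-5) + (-14)·(-8) + (2)·(0) − 106 = 36; |n| = √236.
Distance = |36| / √236 = 36/√236 ≈ 2.34.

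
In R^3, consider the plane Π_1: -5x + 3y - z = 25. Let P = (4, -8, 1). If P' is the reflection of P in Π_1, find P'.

λ = (n·P − d)/|n|² = (-45 − 25)/35 = -2.
Reflection = P − 2λn = (4, -8, 1) − (-4)·(-5, 3, -1) = (-16, 4, -3).

(-16, 4, -3)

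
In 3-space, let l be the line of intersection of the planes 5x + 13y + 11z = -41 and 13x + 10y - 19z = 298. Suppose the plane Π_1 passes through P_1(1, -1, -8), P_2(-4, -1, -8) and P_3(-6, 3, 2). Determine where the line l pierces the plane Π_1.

Direction of l: (5, 13, 11) × (13, 10, -19) = (-357, 238, -119).
A point on l: solving the two plane equations with x = 18 gives (18, -5, -6).
P_1P_2 = (-5, 0, 0), P_1P_3 = (-7, 4, 10); a normal to Π_1 is P_1P_2 × P_1P_3 = (0, 50, -20).
Using P_1: Π_1 has equation 50y - 20z = 110.
Substitute r = (18, -5, -6) + t(-357, 238, -119) into the plane: -130 + 14280t = 110, so t = 2/119.
Intersection: (18, -5, -6) + (2/119)·(-357, 238, -119) = (12, -1, -8).

(12, -1, -8)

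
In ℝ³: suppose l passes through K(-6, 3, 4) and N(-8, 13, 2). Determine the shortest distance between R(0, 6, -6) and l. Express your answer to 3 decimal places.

A direction vector for l is N − K = (-2, 10, -2).
Taking (-6, 3, 4) on l with direction v = (-2, 10, -2): w = R − (-6, 3, 4) = (6, 3, -10), and w × v = (94, 32, 66).
Distance = |w × v| / |v| = √14216 / √108 ≈ 11.473.

11.473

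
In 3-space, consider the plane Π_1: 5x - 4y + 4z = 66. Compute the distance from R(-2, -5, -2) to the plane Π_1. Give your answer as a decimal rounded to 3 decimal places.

8.477

n·R − d = (5)·(-2) + (-4)·(-5) + (4)·(-2) − 66 = -64; |n| = √57.
Distance = |-64| / √57 = 64/√57 ≈ 8.477.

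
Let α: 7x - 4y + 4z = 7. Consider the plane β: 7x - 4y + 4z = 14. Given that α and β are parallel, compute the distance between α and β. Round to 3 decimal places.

Same normal n = (7, -4, 4) with |n| = √81; distance = |7 − 14| / |n| = 7/√81 ≈ 0.778.

0.778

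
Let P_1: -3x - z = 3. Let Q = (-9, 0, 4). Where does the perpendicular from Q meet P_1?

Foot = Q − λn with λ = (n·Q − d)/|n|² = (23 − 3)/10 = 2.
Foot = (-9, 0, 4) − 2·(-3, 0, -1) = (-3, 0, 6).

(-3, 0, 6)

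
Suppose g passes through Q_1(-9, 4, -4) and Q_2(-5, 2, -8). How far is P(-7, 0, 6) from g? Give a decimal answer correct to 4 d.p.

A direction vector for g is Q_2 − Q_1 = (4, -2, -4).
Taking (-9, 4, -4) on g with direction v = (4, -2, -4): w = P − (-9, 4, -4) = (2, -4, 10), and w × v = (36, 48, 12).
Distance = |w × v| / |v| = √3744 / √36 ≈ 10.1980.

10.1980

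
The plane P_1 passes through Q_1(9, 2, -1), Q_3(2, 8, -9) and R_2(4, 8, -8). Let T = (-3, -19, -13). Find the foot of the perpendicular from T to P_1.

(-9, -10, -1)

Q_1Q_3 = (-7, 6, -8), Q_1R_2 = (-5, 6, -7); a normal to P_1 is Q_1Q_3 × Q_1R_2 = (6, -9, -12).
Using Q_1: P_1 has equation 6x - 9y - 12z = 48.
Foot = T − λn with λ = (n·T − d)/|n|² = (309 − 48)/261 = 1.
Foot = (-3, -19, -13) − 1·(6, -9, -12) = (-9, -10, -1).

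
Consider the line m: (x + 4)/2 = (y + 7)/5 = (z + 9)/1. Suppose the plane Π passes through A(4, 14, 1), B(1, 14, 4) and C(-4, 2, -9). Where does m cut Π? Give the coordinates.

(2, 8, -6)

m has direction (2, 5, 1) through (-4, -7, -9).
AB = (-3, 0, 3), AC = (-8, -12, -10); a normal to Π is AB × AC = (36, -54, 36).
Using A: Π has equation 36x - 54y + 36z = -576.
Substitute r = (-4, -7, -9) + t(2, 5, 1) into the plane: -90 + (-162)t = -576, so t = 3.
Intersection: (-4, -7, -9) + 3·(2, 5, 1) = (2, 8, -6).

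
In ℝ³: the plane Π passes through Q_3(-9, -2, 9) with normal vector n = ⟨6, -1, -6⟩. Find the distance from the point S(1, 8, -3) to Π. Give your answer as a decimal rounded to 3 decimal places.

Π: n·r = n·Q_3 gives 6x - y - 6z = -106.
n·S − d = (6)·(1) + (-1)·(8) + (-6)·(-3) − (-106) = 122; |n| = √73.
Distance = |122| / √73 = 122/√73 ≈ 14.279.

14.279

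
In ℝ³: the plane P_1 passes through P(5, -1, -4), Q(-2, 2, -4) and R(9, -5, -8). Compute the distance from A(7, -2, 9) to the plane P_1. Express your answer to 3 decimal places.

PQ = (-7, 3, 0), PR = (4, -4, -4); a normal to P_1 is PQ × PR = (-12, -28, 16).
Using P: P_1 has equation -12x - 28y + 16z = -96.
n·A − d = (-12)·(7) + (-28)·(-2) + (16)·(9) − (-96) = 212; |n| = √1184.
Distance = |212| / √1184 = 212/√1184 ≈ 6.161.

6.161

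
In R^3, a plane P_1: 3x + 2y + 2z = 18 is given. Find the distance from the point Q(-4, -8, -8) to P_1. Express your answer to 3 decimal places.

n·Q − d = (3)·(-4) + (2)·(-8) + (2)·(-8) − 18 = -62; |n| = √17.
Distance = |-62| / √17 = 62/√17 ≈ 15.037.

15.037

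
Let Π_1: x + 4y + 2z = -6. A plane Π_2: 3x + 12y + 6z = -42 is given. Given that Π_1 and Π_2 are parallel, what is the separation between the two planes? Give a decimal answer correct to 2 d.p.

1.75

Rescale Π_2 by 1/3: x + 4y + 2z = -14. Then distance = |-6 − (-14)| / √21 ≈ 1.75.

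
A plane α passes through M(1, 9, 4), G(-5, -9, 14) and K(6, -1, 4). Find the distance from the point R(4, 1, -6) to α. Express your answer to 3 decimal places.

MG = (-6, -18, 10), MK = (5, -10, 0); a normal to α is MG × MK = (100, 50, 150).
Using M: α has equation 100x + 50y + 150z = 1150.
n·R − d = (100)·(4) + (50)·(1) + (150)·(-6) − 1150 = -1600; |n| = √35000.
Distance = |-1600| / √35000 = 1600/√35000 ≈ 8.552.

8.552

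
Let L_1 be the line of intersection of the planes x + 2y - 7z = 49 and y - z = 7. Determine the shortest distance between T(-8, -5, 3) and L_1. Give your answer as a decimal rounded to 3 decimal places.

11.985

Direction of L_1: (1, 2, -7) × (0, 1, -1) = (5, 1, 1).
A point on L_1: solving the two plane equations with x = -10 gives (-10, -2, -9).
Taking (-10, -2, -9) on L_1 with direction v = (5, 1, 1): w = T − (-10, -2, -9) = (2, -3, 12), and w × v = (-15, 58, 17).
Distance = |w × v| / |v| = √3878 / √27 ≈ 11.985.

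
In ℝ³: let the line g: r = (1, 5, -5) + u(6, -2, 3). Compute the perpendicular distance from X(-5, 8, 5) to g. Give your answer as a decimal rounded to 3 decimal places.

11.919

Taking (1, 5, -5) on g with direction v = (6, -2, 3): w = X − (1, 5, -5) = (-6, 3, 10), and w × v = (29, 78, -6).
Distance = |w × v| / |v| = √6961 / √49 ≈ 11.919.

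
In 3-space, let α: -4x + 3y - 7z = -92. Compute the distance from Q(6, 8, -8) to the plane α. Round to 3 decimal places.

n·Q − d = (-4)·(6) + (3)·(8) + (-7)·(-8) − (-92) = 148; |n| = √74.
Distance = |148| / √74 = 148/√74 ≈ 17.205.

17.205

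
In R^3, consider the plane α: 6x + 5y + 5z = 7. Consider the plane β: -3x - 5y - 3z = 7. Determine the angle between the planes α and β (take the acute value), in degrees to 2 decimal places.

17.49

cos θ = |n₁·n₂| / (|n₁||n₂|) = |-58| / (√86 · √43).
θ = arccos(0.95377) ≈ 17.49°.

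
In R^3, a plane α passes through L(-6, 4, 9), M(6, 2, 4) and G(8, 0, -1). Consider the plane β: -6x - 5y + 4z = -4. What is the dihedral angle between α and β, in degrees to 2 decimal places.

LM = (12, -2, -5), LG = (14, -4, -10); a normal to α is LM × LG = (0, 50, -20).
Using L: α has equation 50y - 20z = 20.
cos θ = |n₁·n₂| / (|n₁||n₂|) = |-330| / (√2900 · √77).
θ = arccos(0.69834) ≈ 45.71°.

45.71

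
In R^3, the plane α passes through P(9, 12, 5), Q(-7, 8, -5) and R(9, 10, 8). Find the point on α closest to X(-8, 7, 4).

PQ = (-16, -4, -10), PR = (0, -2, 3); a normal to α is PQ × PR = (-32, 48, 32).
Using P: α has equation -32x + 48y + 32z = 448.
Foot = X − λn with λ = (n·X − d)/|n|² = (720 − 448)/4352 = 1/16.
Foot = (-8, 7, 4) − (1/16)·(-32, 48, 32) = (-6, 4, 2).

(-6, 4, 2)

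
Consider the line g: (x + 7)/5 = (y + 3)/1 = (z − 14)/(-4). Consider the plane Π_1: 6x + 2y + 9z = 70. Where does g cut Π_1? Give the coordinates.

g has direction (5, 1, -4) through (-7, -3, 14).
Substitute r = (-7, -3, 14) + t(5, 1, -4) into the plane: 78 + (-4)t = 70, so t = 2.
Intersection: (-7, -3, 14) + 2·(5, 1, -4) = (3, -1, 6).

(3, -1, 6)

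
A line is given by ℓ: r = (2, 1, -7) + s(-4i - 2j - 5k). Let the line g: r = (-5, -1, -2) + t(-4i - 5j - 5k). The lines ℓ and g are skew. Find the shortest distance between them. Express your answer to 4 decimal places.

8.5896

Common perpendicular direction n = (-4, -2, -5) × (-4, -5, -5) = (-15, 0, 12).
With w = (-5, -1, -2) − (2, 1, -7) = (-7, -2, 5), w · n = 165.
Distance = |w · n| / |n| = |165| / √369 ≈ 8.5896.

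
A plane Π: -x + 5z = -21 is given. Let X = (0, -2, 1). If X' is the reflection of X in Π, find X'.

λ = (n·X − d)/|n|² = (5 − (-21))/26 = 1.
Reflection = X − 2λn = (0, -2, 1) − 2·(-1, 0, 5) = (2, -2, -9).

(2, -2, -9)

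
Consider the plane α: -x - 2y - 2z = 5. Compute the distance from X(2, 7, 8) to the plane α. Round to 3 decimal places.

12.333

n·X − d = (-1)·(2) + (-2)·(7) + (-2)·(8) − 5 = -37; |n| = √9.
Distance = |-37| / √9 = 37/√9 ≈ 12.333.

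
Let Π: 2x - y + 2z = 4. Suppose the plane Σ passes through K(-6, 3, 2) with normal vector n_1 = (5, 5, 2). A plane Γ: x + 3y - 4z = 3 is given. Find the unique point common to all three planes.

(3, -4, -3)

Σ: n_1·r = n_1·K gives 5x + 5y + 2z = -11.
Solving the 3×3 linear system 2x - y + 2z = 4, 5x + 5y + 2z = -11, x + 3y - 4z = 3 (e.g. by elimination or Cramer's rule, determinant = -54) gives (3, -4, -3).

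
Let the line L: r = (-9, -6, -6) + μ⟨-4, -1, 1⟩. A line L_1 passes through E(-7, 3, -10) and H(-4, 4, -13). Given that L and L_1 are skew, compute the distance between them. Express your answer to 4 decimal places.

7.8718

A direction vector for L_1 is H − E = (3, 1, -3).
Common perpendicular direction n = (-4, -1, 1) × (3, 1, -3) = (2, -9, -1).
With w = (-7, 3, -10) − (-9, -6, -6) = (2, 9, -4), w · n = -73.
Distance = |w · n| / |n| = |-73| / √86 ≈ 7.8718.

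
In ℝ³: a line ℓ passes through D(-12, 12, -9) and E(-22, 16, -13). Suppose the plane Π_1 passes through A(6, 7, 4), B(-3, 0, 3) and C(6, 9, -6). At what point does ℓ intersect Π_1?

(3, 6, -3)

A direction vector for ℓ is E − D = (-10, 4, -4).
AB = (-9, -7, -1), AC = (0, 2, -10); a normal to Π_1 is AB × AC = (72, -90, -18).
Using A: Π_1 has equation 72x - 90y - 18z = -270.
Substitute r = (-12, 12, -9) + t(-10, 4, -4) into the plane: -1782 + (-1008)t = -270, so t = -3/2.
Intersection: (-12, 12, -9) + (-3/2)·(-10, 4, -4) = (3, 6, -3).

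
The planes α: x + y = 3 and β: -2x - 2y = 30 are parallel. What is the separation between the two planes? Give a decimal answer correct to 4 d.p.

12.7279

Rescale β by 1/(-2): x + y = -15. Then distance = |3 − (-15)| / √2 ≈ 12.7279.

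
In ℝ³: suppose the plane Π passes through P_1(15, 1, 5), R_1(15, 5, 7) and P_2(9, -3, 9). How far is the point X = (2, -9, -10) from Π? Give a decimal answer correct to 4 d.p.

P_1R_1 = (0, 4, 2), P_1P_2 = (-6, -4, 4); a normal to Π is P_1R_1 × P_1P_2 = (24, -12, 24).
Using P_1: Π has equation 24x - 12y + 24z = 468.
n·X − d = (24)·(2) + (-12)·(-9) + (24)·(-10) − 468 = -552; |n| = √1296.
Distance = |-552| / √1296 = 552/√1296 ≈ 15.3333.

15.3333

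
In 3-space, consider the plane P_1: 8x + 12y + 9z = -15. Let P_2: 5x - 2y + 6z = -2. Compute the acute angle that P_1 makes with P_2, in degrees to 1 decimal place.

59.3

cos θ = |n₁·n₂| / (|n₁||n₂|) = |70| / (√289 · √65).
θ = arccos(0.51073) ≈ 59.3°.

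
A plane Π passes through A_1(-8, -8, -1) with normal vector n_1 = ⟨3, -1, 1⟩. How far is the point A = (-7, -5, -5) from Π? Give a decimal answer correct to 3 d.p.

1.206

Π: n_1·r = n_1·A_1 gives 3x - y + z = -17.
n·A − d = (3)·(-7) + (-1)·(-5) + (1)·(-5) − (-17) = -4; |n| = √11.
Distance = |-4| / √11 = 4/√11 ≈ 1.206.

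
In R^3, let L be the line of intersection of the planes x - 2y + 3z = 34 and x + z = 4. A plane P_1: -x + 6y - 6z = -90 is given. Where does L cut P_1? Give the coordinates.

(0, -11, 4)

Direction of L: (1, -2, 3) × (1, 0, 1) = (-2, 2, 2).
A point on L: solving the two plane equations with x = 2 gives (2, -13, 2).
Substitute r = (2, -13, 2) + t(-2, 2, 2) into the plane: -92 + 2t = -90, so t = 1.
Intersection: (2, -13, 2) + 1·(-2, 2, 2) = (0, -11, 4).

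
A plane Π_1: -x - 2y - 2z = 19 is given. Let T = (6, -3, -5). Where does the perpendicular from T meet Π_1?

(5, -5, -7)

Foot = T − λn with λ = (n·T − d)/|n|² = (10 − 19)/9 = -1.
Foot = (6, -3, -5) − (-1)·(-1, -2, -2) = (5, -5, -7).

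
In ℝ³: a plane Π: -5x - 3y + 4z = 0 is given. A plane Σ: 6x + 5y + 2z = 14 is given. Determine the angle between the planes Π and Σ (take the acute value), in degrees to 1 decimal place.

49.5

cos θ = |n₁·n₂| / (|n₁||n₂|) = |-37| / (√50 · √65).
θ = arccos(0.64902) ≈ 49.5°.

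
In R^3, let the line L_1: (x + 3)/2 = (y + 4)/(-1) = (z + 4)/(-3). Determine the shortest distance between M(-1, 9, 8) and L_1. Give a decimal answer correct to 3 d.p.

L_1 has direction (2, -1, -3) through (-3, -4, -4).
Taking (-3, -4, -4) on L_1 with direction v = (2, -1, -3): w = M − (-3, -4, -4) = (2, 13, 12), and w × v = (-27, 30, -28).
Distance = |w × v| / |v| = √2413 / √14 ≈ 13.128.

13.128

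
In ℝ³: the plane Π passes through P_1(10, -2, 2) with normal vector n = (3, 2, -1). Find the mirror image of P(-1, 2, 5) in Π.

(11, 10, 1)

Π: n·r = n·P_1 gives 3x + 2y - z = 24.
λ = (n·P − d)/|n|² = (-4 − 24)/14 = -2.
Reflection = P − 2λn = (-1, 2, 5) − (-4)·(3, 2, -1) = (11, 10, 1).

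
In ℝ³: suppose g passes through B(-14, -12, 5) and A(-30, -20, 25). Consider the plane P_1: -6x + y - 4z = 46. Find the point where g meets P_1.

(-2, -6, -10)

A direction vector for g is A − B = (-16, -8, 20).
Substitute r = (-14, -12, 5) + t(-16, -8, 20) into the plane: 52 + 8t = 46, so t = -3/4.
Intersection: (-14, -12, 5) + (-3/4)·(-16, -8, 20) = (-2, -6, -10).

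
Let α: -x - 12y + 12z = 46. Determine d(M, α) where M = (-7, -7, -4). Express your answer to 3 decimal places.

0.176

n·M − d = (-1)·(-7) + (-12)·(-7) + (12)·(-4) − 46 = -3; |n| = √289.
Distance = |-3| / √289 = 3/√289 ≈ 0.176.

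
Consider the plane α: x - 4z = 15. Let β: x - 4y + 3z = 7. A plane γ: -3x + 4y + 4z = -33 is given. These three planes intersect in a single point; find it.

(-1, -5, -4)

Solving the 3×3 linear system x - 4z = 15, x - 4y + 3z = 7, -3x + 4y + 4z = -33 (e.g. by elimination or Cramer's rule, determinant = 4) gives (-1, -5, -4).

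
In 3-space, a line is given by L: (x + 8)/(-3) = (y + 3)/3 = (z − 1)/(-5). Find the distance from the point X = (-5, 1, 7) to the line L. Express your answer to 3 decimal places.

6.637

L has direction (-3, 3, -5) through (-8, -3, 1).
Taking (-8, -3, 1) on L with direction v = (-3, 3, -5): w = X − (-8, -3, 1) = (3, 4, 6), and w × v = (-38, -3, 21).
Distance = |w × v| / |v| = √1894 / √43 ≈ 6.637.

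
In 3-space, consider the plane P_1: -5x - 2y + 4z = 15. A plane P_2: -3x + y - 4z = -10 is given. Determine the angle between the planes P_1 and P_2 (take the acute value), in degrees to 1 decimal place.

cos θ = |n₁·n₂| / (|n₁||n₂|) = |-3| / (√45 · √26).
θ = arccos(0.08771) ≈ 85.0°.

85.0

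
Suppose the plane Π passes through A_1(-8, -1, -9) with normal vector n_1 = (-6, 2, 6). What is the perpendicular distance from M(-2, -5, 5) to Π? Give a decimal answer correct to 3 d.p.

4.588

Π: n_1·r = n_1·A_1 gives -6x + 2y + 6z = -8.
n·M − d = (-6)·(-2) + (2)·(-5) + (6)·(5) − (-8) = 40; |n| = √76.
Distance = |40| / √76 = 40/√76 ≈ 4.588.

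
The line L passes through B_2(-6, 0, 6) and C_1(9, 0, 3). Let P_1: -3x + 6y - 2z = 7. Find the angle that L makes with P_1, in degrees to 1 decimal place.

21.4

A direction vector for L is C_1 − B_2 = (15, 0, -3).
sin θ = |n·v| / (|n||v|) = |-39| / (√49 · √234) = 0.36422.
θ ≈ 21.4°.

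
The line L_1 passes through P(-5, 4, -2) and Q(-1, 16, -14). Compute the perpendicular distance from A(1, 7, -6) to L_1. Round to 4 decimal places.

4.7573

A direction vector for L_1 is Q − P = (4, 12, -12).
Taking (-5, 4, -2) on L_1 with direction v = (4, 12, -12): w = A − (-5, 4, -2) = (6, 3, -4), and w × v = (12, 56, 60).
Distance = |w × v| / |v| = √6880 / √304 ≈ 4.7573.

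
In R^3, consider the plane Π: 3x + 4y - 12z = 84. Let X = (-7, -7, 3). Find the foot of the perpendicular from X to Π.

Foot = X − λn with λ = (n·X − d)/|n|² = (-85 − 84)/169 = -1.
Foot = (-7, -7, 3) − (-1)·(3, 4, -12) = (-4, -3, -9).

(-4, -3, -9)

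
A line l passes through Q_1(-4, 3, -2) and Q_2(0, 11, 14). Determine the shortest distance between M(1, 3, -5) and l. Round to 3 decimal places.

A direction vector for l is Q_2 − Q_1 = (4, 8, 16).
Taking (-4, 3, -2) on l with direction v = (4, 8, 16): w = M − (-4, 3, -2) = (5, 0, -3), and w × v = (24, -92, 40).
Distance = |w × v| / |v| = √10640 / √336 ≈ 5.627.

5.627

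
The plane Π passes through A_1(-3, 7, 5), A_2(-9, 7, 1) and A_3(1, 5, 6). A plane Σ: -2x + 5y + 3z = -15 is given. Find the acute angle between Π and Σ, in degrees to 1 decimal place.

A_1A_2 = (-6, 0, -4), A_1A_3 = (4, -2, 1); a normal to Π is A_1A_2 × A_1A_3 = (-8, -10, 12).
Using A_1: Π has equation -8x - 10y + 12z = 14.
cos θ = |n₁·n₂| / (|n₁||n₂|) = |2| / (√308 · √38).
θ = arccos(0.01849) ≈ 88.9°.

88.9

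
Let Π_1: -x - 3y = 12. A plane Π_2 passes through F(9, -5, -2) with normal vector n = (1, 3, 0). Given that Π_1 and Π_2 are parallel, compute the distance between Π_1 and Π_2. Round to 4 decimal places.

Π_2: n·r = n·F gives x + 3y = -6.
Rescale Π_2 by 1/(-1): -x - 3y = 6. Then distance = |12 − 6| / √10 ≈ 1.8974.

1.8974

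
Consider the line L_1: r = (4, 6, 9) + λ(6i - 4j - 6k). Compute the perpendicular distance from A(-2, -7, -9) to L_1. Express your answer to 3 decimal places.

Taking (4, 6, 9) on L_1 with direction v = (6, -4, -6): w = A − (4, 6, 9) = (-6, -13, -18), and w × v = (6, -144, 102).
Distance = |w × v| / |v| = √31176 / √88 ≈ 18.822.

18.822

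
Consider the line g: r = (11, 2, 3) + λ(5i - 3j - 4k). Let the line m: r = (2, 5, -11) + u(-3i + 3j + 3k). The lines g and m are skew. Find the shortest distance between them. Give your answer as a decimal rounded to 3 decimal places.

Common perpendicular direction n = (5, -3, -4) × (-3, 3, 3) = (3, -3, 6).
With w = (2, 5, -11) − (11, 2, 3) = (-9, 3, -14), w · n = -120.
Distance = |w · n| / |n| = |-120| / √54 ≈ 16.330.

16.330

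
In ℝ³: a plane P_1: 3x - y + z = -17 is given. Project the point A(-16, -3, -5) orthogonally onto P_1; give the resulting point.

(-7, -6, -2)

Foot = A − λn with λ = (n·A − d)/|n|² = (-50 − (-17))/11 = -3.
Foot = (-16, -3, -5) − (-3)·(3, -1, 1) = (-7, -6, -2).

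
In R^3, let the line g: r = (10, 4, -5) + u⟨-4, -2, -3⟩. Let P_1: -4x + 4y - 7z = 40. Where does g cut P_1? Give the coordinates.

Substitute r = (10, 4, -5) + t(-4, -2, -3) into the plane: 11 + 29t = 40, so t = 1.
Intersection: (10, 4, -5) + 1·(-4, -2, -3) = (6, 2, -8).

(6, 2, -8)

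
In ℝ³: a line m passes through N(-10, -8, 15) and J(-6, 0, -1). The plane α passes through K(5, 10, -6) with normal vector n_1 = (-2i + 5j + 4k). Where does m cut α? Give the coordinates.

(-7, -2, 3)

A direction vector for m is J − N = (4, 8, -16).
α: n_1·r = n_1·K gives -2x + 5y + 4z = 16.
Substitute r = (-10, -8, 15) + t(4, 8, -16) into the plane: 40 + (-32)t = 16, so t = 3/4.
Intersection: (-10, -8, 15) + (3/4)·(4, 8, -16) = (-7, -2, 3).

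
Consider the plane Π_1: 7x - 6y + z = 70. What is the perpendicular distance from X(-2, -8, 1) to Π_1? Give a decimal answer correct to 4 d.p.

3.7741

n·X − d = (7)·(-2) + (-6)·(-8) + (1)·(1) − 70 = -35; |n| = √86.
Distance = |-35| / √86 = 35/√86 ≈ 3.7741.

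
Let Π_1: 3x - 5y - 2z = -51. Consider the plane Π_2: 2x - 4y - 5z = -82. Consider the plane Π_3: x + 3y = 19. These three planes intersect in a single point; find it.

Solving the 3×3 linear system 3x - 5y - 2z = -51, 2x - 4y - 5z = -82, x + 3y = 19 (e.g. by elimination or Cramer's rule, determinant = 50) gives (1, 6, 12).

(1, 6, 12)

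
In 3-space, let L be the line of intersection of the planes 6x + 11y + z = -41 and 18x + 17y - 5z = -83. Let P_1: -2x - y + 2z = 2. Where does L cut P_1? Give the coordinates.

Direction of L: (6, 11, 1) × (18, 17, -5) = (-72, 48, -96).
A point on L: solving the two plane equations with x = -9 gives (-9, 2, -9).
Substitute r = (-9, 2, -9) + t(-72, 48, -96) into the plane: -2 + (-96)t = 2, so t = -1/24.
Intersection: (-9, 2, -9) + (-1/24)·(-72, 48, -96) = (-6, 0, -5).

(-6, 0, -5)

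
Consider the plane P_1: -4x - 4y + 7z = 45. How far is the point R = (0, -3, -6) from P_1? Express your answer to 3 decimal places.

8.333

n·R − d = (-4)·(0) + (-4)·(-3) + (7)·(-6) − 45 = -75; |n| = √81.
Distance = |-75| / √81 = 75/√81 ≈ 8.333.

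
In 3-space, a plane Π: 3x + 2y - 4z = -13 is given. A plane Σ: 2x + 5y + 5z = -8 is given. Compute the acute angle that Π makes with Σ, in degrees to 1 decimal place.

84.2

cos θ = |n₁·n₂| / (|n₁||n₂|) = |-4| / (√29 · √54).
θ = arccos(0.10108) ≈ 84.2°.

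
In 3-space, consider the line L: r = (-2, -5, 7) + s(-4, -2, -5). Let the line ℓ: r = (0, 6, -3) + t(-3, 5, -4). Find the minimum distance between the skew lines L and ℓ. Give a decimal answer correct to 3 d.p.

7.496

Common perpendicular direction n = (-4, -2, -5) × (-3, 5, -4) = (33, -1, -26).
With w = (0, 6, -3) − (-2, -5, 7) = (2, 11, -10), w · n = 315.
Distance = |w · n| / |n| = |315| / √1766 ≈ 7.496.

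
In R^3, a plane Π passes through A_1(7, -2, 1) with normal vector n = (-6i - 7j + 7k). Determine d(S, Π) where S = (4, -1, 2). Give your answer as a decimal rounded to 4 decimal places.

1.5550

Π: n·r = n·A_1 gives -6x - 7y + 7z = -21.
n·S − d = (-6)·(4) + (-7)·(-1) + (7)·(2) − (-21) = 18; |n| = √134.
Distance = |18| / √134 = 18/√134 ≈ 1.5550.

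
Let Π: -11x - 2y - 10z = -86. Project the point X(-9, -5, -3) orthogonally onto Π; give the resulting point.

Foot = X − λn with λ = (n·X − d)/|n|² = (139 − (-86))/225 = 1.
Foot = (-9, -5, -3) − 1·(-11, -2, -10) = (2, -3, 7).

(2, -3, 7)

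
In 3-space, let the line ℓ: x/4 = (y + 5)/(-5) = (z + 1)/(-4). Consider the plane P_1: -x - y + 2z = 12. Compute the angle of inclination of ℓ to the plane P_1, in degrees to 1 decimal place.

ℓ has direction (4, -5, -4) through (0, -5, -1).
sin θ = |n·v| / (|n||v|) = |-7| / (√6 · √57) = 0.37852.
θ ≈ 22.2°.

22.2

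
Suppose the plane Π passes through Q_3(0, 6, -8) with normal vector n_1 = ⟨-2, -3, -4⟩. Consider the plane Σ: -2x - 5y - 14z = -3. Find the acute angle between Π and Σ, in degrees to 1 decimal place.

Π: n_1·r = n_1·Q_3 gives -2x - 3y - 4z = 14.
cos θ = |n₁·n₂| / (|n₁||n₂|) = |75| / (√29 · √225).
θ = arccos(0.92848) ≈ 21.8°.

21.8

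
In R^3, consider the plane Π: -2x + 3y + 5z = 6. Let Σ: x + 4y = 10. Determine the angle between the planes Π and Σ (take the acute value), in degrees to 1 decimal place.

cos θ = |n₁·n₂| / (|n₁||n₂|) = |10| / (√38 · √17).
θ = arccos(0.39344) ≈ 66.8°.

66.8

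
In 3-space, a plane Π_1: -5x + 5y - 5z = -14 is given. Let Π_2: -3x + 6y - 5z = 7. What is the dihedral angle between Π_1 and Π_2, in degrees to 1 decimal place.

15.0

cos θ = |n₁·n₂| / (|n₁||n₂|) = |70| / (√75 · √70).
θ = arccos(0.96609) ≈ 15.0°.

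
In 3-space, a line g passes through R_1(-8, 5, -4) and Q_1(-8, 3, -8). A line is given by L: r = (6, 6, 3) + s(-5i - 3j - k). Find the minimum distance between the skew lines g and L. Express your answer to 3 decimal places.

7.757

A direction vector for g is Q_1 − R_1 = (0, -2, -4).
Common perpendicular direction n = (0, -2, -4) × (-5, -3, -1) = (-10, 20, -10).
With w = (6, 6, 3) − (-8, 5, -4) = (14, 1, 7), w · n = -190.
Distance = |w · n| / |n| = |-190| / √600 ≈ 7.757.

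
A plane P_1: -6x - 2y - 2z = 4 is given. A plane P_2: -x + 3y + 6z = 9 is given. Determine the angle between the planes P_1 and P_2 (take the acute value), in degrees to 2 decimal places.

cos θ = |n₁·n₂| / (|n₁||n₂|) = |-12| / (√44 · √46).
θ = arccos(0.26673) ≈ 74.53°.

74.53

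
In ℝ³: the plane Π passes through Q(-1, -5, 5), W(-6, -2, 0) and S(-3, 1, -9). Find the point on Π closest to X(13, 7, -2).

QW = (-5, 3, -5), QS = (-2, 6, -14); a normal to Π is QW × QS = (-12, -60, -24).
Using Q: Π has equation -12x - 60y - 24z = 192.
Foot = X − λn with λ = (n·X − d)/|n|² = (-528 − 192)/4320 = -1/6.
Foot = (13, 7, -2) − (-1/6)·(-12, -60, -24) = (11, -3, -6).

(11, -3, -6)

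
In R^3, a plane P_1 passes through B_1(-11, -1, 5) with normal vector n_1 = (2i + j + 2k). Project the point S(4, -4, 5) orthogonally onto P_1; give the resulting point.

P_1: n_1·r = n_1·B_1 gives 2x + y + 2z = -13.
Foot = S − λn with λ = (n·S − d)/|n|² = (14 − (-13))/9 = 3.
Foot = (4, -4, 5) − 3·(2, 1, 2) = (-2, -7, -1).

(-2, -7, -1)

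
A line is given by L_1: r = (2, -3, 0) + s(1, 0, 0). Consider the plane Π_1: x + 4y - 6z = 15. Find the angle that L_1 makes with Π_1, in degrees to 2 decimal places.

7.90

sin θ = |n·v| / (|n||v|) = |1| / (√53 · √1) = 0.13736.
θ ≈ 7.90°.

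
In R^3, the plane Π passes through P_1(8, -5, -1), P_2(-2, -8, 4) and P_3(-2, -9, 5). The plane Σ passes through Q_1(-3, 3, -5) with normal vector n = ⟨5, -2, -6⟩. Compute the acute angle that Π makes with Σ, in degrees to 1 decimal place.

P_1P_2 = (-10, -3, 5), P_1P_3 = (-10, -4, 6); a normal to Π is P_1P_2 × P_1P_3 = (2, 10, 10).
Using P_1: Π has equation 2x + 10y + 10z = -44.
Σ: n·r = n·Q_1 gives 5x - 2y - 6z = 9.
cos θ = |n₁·n₂| / (|n₁||n₂|) = |-70| / (√204 · √65).
θ = arccos(0.60789) ≈ 52.6°.

52.6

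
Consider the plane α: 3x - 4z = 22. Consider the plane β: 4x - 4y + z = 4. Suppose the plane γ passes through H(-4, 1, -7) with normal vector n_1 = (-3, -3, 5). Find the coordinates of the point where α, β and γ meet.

(2, 0, -4)

γ: n_1·r = n_1·H gives -3x - 3y + 5z = -26.
Solving the 3×3 linear system 3x - 4z = 22, 4x - 4y + z = 4, -3x - 3y + 5z = -26 (e.g. by elimination or Cramer's rule, determinant = 45) gives (2, 0, -4).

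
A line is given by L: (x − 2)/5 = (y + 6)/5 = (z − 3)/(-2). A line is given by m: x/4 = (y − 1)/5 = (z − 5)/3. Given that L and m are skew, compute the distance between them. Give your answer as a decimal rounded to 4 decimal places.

L has direction (5, 5, -2) through (2, -6, 3).
m has direction (4, 5, 3) through (0, 1, 5).
Common perpendicular direction n = (5, 5, -2) × (4, 5, 3) = (25, -23, 5).
With w = (0, 1, 5) − (2, -6, 3) = (-2, 7, 2), w · n = -201.
Distance = |w · n| / |n| = |-201| / √1179 ≈ 5.8538.

5.8538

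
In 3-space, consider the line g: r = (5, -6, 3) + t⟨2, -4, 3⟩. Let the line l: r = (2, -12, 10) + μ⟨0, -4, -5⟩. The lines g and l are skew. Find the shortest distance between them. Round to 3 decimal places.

Common perpendicular direction n = (2, -4, 3) × (0, -4, -5) = (32, 10, -8).
With w = (2, -12, 10) − (5, -6, 3) = (-3, -6, 7), w · n = -212.
Distance = |w · n| / |n| = |-212| / √1188 ≈ 6.151.

6.151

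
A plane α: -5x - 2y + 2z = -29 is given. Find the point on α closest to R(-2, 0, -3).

Foot = R − λn with λ = (n·R − d)/|n|² = (4 − (-29))/33 = 1.
Foot = (-2, 0, -3) − 1·(-5, -2, 2) = (3, 2, -5).

(3, 2, -5)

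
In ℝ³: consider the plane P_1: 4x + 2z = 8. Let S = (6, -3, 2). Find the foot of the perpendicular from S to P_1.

Foot = S − λn with λ = (n·S − d)/|n|² = (28 − 8)/20 = 1.
Foot = (6, -3, 2) − 1·(4, 0, 2) = (2, -3, 0).

(2, -3, 0)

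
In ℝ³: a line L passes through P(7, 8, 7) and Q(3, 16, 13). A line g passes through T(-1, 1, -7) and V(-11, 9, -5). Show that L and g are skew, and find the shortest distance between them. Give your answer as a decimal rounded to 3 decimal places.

A direction vector for L is Q − P = (-4, 8, 6).
A direction vector for g is V − T = (-10, 8, 2).
Common perpendicular direction n = (-4, 8, 6) × (-10, 8, 2) = (-32, -52, 48).
With w = (-1, 1, -7) − (7, 8, 7) = (-8, -7, -14), w · n = -52.
Since n ≠ 0 the lines are not parallel, and w · n = -52 ≠ 0 so they do not intersect; hence they are skew.
Distance = |w · n| / |n| = |-52| / √6032 ≈ 0.670.

0.670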